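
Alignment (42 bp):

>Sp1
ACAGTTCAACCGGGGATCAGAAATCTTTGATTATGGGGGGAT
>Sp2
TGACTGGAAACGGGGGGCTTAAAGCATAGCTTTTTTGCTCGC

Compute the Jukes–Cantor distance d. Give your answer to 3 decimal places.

0.899

The sequences differ at 22 of 42 sites, so p = 22/42 ≈ 0.52381.
d = −(3/4) ln(1 − 4p/3) = −0.75 ln(1 − 0.698413) = −0.75 ln(0.301587)
  = −0.75 × (-1.198697) = 0.899023 substitutions/site.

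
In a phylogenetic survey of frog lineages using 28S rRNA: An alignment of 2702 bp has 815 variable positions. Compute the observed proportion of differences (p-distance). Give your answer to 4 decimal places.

p = 815/2702 = 0.301628… ≈ 0.3016 (to 4 d.p.).

0.3016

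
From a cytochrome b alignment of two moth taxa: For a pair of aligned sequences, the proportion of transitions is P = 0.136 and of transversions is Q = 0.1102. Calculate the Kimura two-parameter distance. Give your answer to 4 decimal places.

0.3030

Under the Kimura two-parameter model, d = −½ ln(1 − 2P − Q) − ¼ ln(1 − 2Q).
1 − 2P − Q = 0.6178, giving −½ ln(0.6178) = 0.240795.
1 − 2Q = 0.7796, giving −¼ ln(0.7796) = 0.062244.
d = 0.240795 + 0.062244 = 0.303039.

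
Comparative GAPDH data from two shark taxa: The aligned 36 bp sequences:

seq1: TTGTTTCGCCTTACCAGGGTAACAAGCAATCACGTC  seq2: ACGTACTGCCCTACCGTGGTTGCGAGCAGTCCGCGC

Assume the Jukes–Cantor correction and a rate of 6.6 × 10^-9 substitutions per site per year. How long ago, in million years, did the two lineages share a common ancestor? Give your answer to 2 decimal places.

51.02

The sequences differ at 16 of 36 sites, so p = 16/36 ≈ 0.444444.
d = −(3/4) ln(1 − 4p/3) = −0.75 ln(1 − 0.592592) = −0.75 ln(0.407408)
  = −0.75 × (-0.897940) = 0.673455 substitutions/site.
Under a molecular clock d = 2μt, so t = d/(2μ) = 0.673455 / (2 × 6.6 × 10^-9) = 51.02 million years.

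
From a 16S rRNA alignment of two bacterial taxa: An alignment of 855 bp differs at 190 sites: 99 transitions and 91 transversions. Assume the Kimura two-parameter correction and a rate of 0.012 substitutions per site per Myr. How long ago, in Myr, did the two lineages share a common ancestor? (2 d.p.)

P = 99/855 ≈ 0.115789 and Q = 91/855 ≈ 0.106433.
Under the Kimura two-parameter model, d = −½ ln(1 − 2P − Q) − ¼ ln(1 − 2Q).
1 − 2P − Q = 0.661989, giving −½ ln(0.661989) = 0.206253.
1 − 2Q = 0.787134, giving −¼ ln(0.787134) = 0.059839.
d = 0.206253 + 0.059839 = 0.266092.
Under a molecular clock d = 2μt, so t = d/(2μ) = 0.266092 / (2 × 0.012) = 11.09 Myr.

11.09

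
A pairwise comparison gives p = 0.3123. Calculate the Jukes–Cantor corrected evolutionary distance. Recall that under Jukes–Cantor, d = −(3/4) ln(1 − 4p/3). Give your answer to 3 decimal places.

0.404

d = −(3/4) ln(1 − 4p/3) = −0.75 ln(1 − 0.4164) = −0.75 ln(0.5836)
  = −0.75 × (-0.538539) = 0.403904 substitutions/site.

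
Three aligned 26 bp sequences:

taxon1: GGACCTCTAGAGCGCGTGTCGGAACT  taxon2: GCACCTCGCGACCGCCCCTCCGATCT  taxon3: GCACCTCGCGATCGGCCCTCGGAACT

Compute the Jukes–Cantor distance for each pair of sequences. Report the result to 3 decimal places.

taxon1–taxon2: 9/26 sites differ → p ≈ 0.346154, d = −0.75 ln(1 − 0.461539) = 0.464280 ≈ 0.464.
taxon1–taxon3: 8/26 sites differ → p ≈ 0.307692, d = −0.75 ln(1 − 0.410256) = 0.396050 ≈ 0.396.
taxon2–taxon3: 4/26 sites differ → p ≈ 0.153846, d = −0.75 ln(1 − 0.205128) = 0.172181 ≈ 0.172.

d(taxon1,taxon2) = 0.464, d(taxon1,taxon3) = 0.396, d(taxon2,taxon3) = 0.172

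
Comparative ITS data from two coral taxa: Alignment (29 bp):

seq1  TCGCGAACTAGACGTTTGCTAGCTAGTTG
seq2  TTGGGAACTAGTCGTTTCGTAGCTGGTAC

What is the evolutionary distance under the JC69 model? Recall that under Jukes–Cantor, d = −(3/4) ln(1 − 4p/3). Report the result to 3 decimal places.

0.344

The sequences differ at 8 of 29 sites (2, 4, 12, 18, 19, 25, 28, 29), so p = 8/29 ≈ 0.275862.
d = −(3/4) ln(1 − 4p/3) = −0.75 ln(1 − 0.367816) = −0.75 ln(0.632184)
  = −0.75 × (-0.458575) = 0.343931 substitutions/site.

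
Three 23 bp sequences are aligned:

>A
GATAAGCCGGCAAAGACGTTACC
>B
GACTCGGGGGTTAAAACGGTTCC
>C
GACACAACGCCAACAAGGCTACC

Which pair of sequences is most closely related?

A and C

A–B: 10/23 differ, p = 0.435, d = 0.650.
A–C: 9/23 differ, p = 0.391, d = 0.553.
B–C: 11/23 differ, p = 0.478, d = 0.761.
The smallest distance is between A and C.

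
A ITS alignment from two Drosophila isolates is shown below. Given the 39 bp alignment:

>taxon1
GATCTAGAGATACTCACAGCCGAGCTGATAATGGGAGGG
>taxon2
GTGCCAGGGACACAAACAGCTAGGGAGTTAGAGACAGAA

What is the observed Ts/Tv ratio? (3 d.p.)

Transitions are A↔G and C↔T; transversions are all other mismatches.
Transitions: 10. Transversions: 9.
R = 10/9 = 1.111111… ≈ 1.111 (to 3 d.p.).

1.111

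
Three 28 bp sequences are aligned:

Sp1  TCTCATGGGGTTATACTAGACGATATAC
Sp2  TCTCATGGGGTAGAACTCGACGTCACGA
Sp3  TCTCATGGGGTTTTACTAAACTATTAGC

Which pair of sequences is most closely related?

Sp1–Sp2: 9/28 differ, p = 0.321, d = 0.420.
Sp1–Sp3: 6/28 differ, p = 0.214, d = 0.252.
Sp2–Sp3: 11/28 differ, p = 0.393, d = 0.556.
The smallest distance is between Sp1 and Sp3.

Sp1 and Sp3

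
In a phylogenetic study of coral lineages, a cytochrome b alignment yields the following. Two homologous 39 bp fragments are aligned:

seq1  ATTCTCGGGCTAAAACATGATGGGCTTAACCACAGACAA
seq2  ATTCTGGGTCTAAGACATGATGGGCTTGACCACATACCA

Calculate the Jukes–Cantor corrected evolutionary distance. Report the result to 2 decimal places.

The sequences differ at 6 of 39 sites (6, 9, 14, 28, 35, 38), so p = 6/39 ≈ 0.153846.
d = −(3/4) ln(1 − 4p/3) = −0.75 ln(1 − 0.205128) = −0.75 ln(0.794872)
  = −0.75 × (-0.229574) = 0.172181 substitutions/site.

0.17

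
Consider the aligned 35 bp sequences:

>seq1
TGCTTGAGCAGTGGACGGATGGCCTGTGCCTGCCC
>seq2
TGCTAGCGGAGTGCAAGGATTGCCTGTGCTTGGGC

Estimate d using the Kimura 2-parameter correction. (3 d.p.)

0.321

Of 35 sites, 1 differences are transitions and 8 are transversions, so P = 1/35 ≈ 0.028571 and Q = 8/35 ≈ 0.228571.
Under the Kimura two-parameter model, d = −½ ln(1 − 2P − Q) − ¼ ln(1 − 2Q).
1 − 2P − Q = 0.714287, giving −½ ln(0.714287) = 0.168235.
1 − 2Q = 0.542858, giving −¼ ln(0.542858) = 0.152727.
d = 0.168235 + 0.152727 = 0.320962.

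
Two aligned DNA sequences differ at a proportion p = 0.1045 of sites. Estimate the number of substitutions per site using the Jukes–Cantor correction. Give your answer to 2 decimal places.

d = −(3/4) ln(1 − 4p/3) = −0.75 ln(1 − 0.139333) = −0.75 ln(0.860667)
  = −0.75 × (-0.150048) = 0.112536 substitutions/site.

0.11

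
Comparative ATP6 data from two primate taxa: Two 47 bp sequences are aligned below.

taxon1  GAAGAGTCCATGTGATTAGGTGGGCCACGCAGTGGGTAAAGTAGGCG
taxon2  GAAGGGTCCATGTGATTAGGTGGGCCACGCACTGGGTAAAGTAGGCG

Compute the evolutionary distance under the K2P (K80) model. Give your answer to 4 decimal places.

Of 47 sites, 1 differences are transitions and 1 are transversions, so P = 1/47 ≈ 0.021277 and Q = 1/47 ≈ 0.021277.
Under the Kimura two-parameter model, d = −½ ln(1 − 2P − Q) − ¼ ln(1 − 2Q).
1 − 2P − Q = 0.936169, giving −½ ln(0.936169) = 0.032980.
1 − 2Q = 0.957446, giving −¼ ln(0.957446) = 0.010871.
d = 0.032980 + 0.010871 = 0.043851.

0.0439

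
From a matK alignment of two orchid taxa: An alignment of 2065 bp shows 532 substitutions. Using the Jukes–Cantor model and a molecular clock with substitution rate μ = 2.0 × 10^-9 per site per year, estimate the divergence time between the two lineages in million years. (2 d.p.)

p = 532/2065 ≈ 0.257627.
d = −(3/4) ln(1 − 4p/3) = −0.75 ln(1 − 0.343503) = −0.75 ln(0.656497)
  = −0.75 × (-0.420837) = 0.315628 substitutions/site.
Under a molecular clock d = 2μt, so t = d/(2μ) = 0.315628 / (2 × 2.0 × 10^-9) = 78.91 million years.

78.91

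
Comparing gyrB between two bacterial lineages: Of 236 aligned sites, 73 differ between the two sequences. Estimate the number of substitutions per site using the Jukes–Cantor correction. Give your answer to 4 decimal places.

0.3988

p = 73/236 ≈ 0.309322.
d = −(3/4) ln(1 − 4p/3) = −0.75 ln(1 − 0.412429) = −0.75 ln(0.587571)
  = −0.75 × (-0.531758) = 0.398819 substitutions/site.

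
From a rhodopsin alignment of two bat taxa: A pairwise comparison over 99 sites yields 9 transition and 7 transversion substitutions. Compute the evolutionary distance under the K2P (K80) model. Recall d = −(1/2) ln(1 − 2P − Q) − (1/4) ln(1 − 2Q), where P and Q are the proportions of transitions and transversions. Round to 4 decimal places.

0.1836

P = 9/99 ≈ 0.090909 and Q = 7/99 ≈ 0.070707.
Under the Kimura two-parameter model, d = −½ ln(1 − 2P − Q) − ¼ ln(1 − 2Q).
1 − 2P − Q = 0.747475, giving −½ ln(0.747475) = 0.145527.
1 − 2Q = 0.858586, giving −¼ ln(0.858586) = 0.038117.
d = 0.145527 + 0.038117 = 0.183644.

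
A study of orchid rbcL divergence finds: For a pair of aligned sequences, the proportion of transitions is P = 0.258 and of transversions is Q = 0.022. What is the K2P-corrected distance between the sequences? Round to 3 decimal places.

Under the Kimura two-parameter model, d = −½ ln(1 − 2P − Q) − ¼ ln(1 − 2Q).
1 − 2P − Q = 0.462, giving −½ ln(0.462) = 0.386095.
1 − 2Q = 0.956, giving −¼ ln(0.956) = 0.011249.
d = 0.386095 + 0.011249 = 0.397344.

0.397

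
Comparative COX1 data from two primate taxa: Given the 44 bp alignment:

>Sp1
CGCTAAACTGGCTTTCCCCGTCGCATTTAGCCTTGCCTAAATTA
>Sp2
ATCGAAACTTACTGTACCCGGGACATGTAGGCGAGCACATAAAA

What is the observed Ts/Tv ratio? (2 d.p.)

0.19

Transitions are A↔G and C↔T; transversions are all other mismatches.
Transitions: 3. Transversions: 16.
R = 3/16 = 0.1875 ≈ 0.19 (to 2 d.p.).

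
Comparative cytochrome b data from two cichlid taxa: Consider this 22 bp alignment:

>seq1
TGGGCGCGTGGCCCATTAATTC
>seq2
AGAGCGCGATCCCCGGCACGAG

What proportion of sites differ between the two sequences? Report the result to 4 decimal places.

0.5455

The sequences differ at 12 of 22 positions.
p = 12/22 = 0.545454… ≈ 0.5455 (to 4 d.p.).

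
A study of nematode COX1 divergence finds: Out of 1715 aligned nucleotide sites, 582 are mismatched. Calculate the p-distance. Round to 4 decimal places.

0.3394

p = 582/1715 = 0.339358… ≈ 0.3394 (to 4 d.p.).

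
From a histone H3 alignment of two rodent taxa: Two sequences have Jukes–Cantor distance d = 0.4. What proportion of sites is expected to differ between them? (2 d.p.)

0.31

p = (3/4)(1 − e^(−4d/3)) = 0.75 × (1 − e^(-0.533333)) = 0.75 × (1 − 0.586646) = 0.310016.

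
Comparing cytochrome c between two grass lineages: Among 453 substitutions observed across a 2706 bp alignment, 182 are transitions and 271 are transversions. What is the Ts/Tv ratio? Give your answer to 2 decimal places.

0.67

R = 182/271 = 0.671586… ≈ 0.67 (to 2 d.p.).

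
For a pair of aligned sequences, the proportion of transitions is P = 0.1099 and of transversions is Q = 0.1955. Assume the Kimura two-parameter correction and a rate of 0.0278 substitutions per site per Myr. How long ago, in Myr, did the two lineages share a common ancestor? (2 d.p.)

7.06

Under the Kimura two-parameter model, d = −½ ln(1 − 2P − Q) − ¼ ln(1 − 2Q).
1 − 2P − Q = 0.5847, giving −½ ln(0.5847) = 0.268328.
1 − 2Q = 0.609, giving −¼ ln(0.609) = 0.123984.
d = 0.268328 + 0.123984 = 0.392312.
Under a molecular clock d = 2μt, so t = d/(2μ) = 0.392312 / (2 × 0.0278) = 7.06 Myr.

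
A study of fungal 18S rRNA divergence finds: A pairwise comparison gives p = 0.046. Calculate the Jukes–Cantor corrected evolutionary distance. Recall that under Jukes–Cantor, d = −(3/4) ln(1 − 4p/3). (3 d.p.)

0.047

d = −(3/4) ln(1 − 4p/3) = −0.75 ln(1 − 0.061333) = −0.75 ln(0.938667)
  = −0.75 × (-0.063294) = 0.047471 substitutions/site.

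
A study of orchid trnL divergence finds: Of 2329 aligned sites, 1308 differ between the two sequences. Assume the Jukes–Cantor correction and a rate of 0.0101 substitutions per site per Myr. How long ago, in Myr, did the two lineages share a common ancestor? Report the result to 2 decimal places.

51.30

p = 1308/2329 ≈ 0.561614.
d = −(3/4) ln(1 − 4p/3) = −0.75 ln(1 − 0.748819) = −0.75 ln(0.251181)
  = −0.75 × (-1.381581) = 1.036186 substitutions/site.
Under a molecular clock d = 2μt, so t = d/(2μ) = 1.036186 / (2 × 0.0101) = 51.30 Myr.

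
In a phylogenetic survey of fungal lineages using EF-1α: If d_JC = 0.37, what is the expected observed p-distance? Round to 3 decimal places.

p = (3/4)(1 − e^(−4d/3)) = 0.75 × (1 − e^(-0.493333)) = 0.75 × (1 − 0.610588) = 0.292059.

0.292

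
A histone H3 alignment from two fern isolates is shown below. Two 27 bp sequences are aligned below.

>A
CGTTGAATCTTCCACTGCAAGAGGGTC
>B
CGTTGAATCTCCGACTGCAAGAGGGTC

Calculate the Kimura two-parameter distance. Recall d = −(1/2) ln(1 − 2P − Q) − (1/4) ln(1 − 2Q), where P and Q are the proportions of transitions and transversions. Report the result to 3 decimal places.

Of 27 sites, 1 differences are transitions and 1 are transversions, so P = 1/27 ≈ 0.037037 and Q = 1/27 ≈ 0.037037.
Under the Kimura two-parameter model, d = −½ ln(1 − 2P − Q) − ¼ ln(1 − 2Q).
1 − 2P − Q = 0.888889, giving −½ ln(0.888889) = 0.058891.
1 − 2Q = 0.925926, giving −¼ ln(0.925926) = 0.019240.
d = 0.058891 + 0.019240 = 0.078131.

0.078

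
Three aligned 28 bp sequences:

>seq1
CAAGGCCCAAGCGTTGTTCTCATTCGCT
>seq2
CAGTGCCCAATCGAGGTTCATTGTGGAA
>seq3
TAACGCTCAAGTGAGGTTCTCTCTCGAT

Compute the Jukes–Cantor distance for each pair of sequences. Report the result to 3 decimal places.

d(seq1,seq2) = 0.635, d(seq1,seq3) = 0.420, d(seq2,seq3) = 0.556

seq1–seq2: 12/28 sites differ → p ≈ 0.428571, d = −0.75 ln(1 − 0.571428) = 0.635472 ≈ 0.635.
seq1–seq3: 9/28 sites differ → p ≈ 0.321429, d = −0.75 ln(1 − 0.428572) = 0.419713 ≈ 0.420.
seq2–seq3: 11/28 sites differ → p ≈ 0.392857, d = −0.75 ln(1 − 0.523809) = 0.556452 ≈ 0.556.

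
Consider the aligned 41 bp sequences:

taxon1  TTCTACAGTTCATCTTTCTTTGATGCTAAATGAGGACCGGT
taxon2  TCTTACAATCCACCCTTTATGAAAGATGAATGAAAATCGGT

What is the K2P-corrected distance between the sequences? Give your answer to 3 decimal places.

0.629

Of 41 sites, 12 differences are transitions and 4 are transversions, so P = 12/41 ≈ 0.292683 and Q = 4/41 ≈ 0.097561.
Under the Kimura two-parameter model, d = −½ ln(1 − 2P − Q) − ¼ ln(1 − 2Q).
1 − 2P − Q = 0.317073, giving −½ ln(0.317073) = 0.574312.
1 − 2Q = 0.804878, giving −¼ ln(0.804878) = 0.054266.
d = 0.574312 + 0.054266 = 0.628578.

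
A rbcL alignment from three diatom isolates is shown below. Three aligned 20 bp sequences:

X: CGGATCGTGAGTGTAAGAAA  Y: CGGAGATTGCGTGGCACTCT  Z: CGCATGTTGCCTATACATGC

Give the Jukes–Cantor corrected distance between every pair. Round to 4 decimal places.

d(X,Y) = 0.8240, d(X,Z) = 0.9913, d(Y,Z) = 0.9913

X–Y: 10/20 sites differ → p = 0.5, d = −0.75 ln(1 − 0.666667) = 0.823960 ≈ 0.8240.
X–Z: 11/20 sites differ → p = 0.55, d = −0.75 ln(1 − 0.733333) = 0.991316 ≈ 0.9913.
Y–Z: 11/20 sites differ → p = 0.55, d = −0.75 ln(1 − 0.733333) = 0.991316 ≈ 0.9913.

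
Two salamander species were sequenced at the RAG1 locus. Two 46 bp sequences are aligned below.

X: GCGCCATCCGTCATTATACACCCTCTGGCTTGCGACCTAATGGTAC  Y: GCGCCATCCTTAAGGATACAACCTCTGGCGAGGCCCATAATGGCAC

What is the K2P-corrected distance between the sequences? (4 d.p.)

Of 46 sites, 1 differences are transitions and 11 are transversions, so P = 1/46 ≈ 0.021739 and Q = 11/46 ≈ 0.23913.
Under the Kimura two-parameter model, d = −½ ln(1 − 2P − Q) − ¼ ln(1 − 2Q).
1 − 2P − Q = 0.717392, giving −½ ln(0.717392) = 0.166066.
1 − 2Q = 0.52174, giving −¼ ln(0.52174) = 0.162646.
d = 0.166066 + 0.162646 = 0.328712.

0.3287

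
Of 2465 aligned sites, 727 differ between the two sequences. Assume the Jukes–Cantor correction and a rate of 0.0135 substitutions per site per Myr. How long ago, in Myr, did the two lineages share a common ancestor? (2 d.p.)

p = 727/2465 ≈ 0.294929.
d = −(3/4) ln(1 − 4p/3) = −0.75 ln(1 − 0.393239) = −0.75 ln(0.606761)
  = −0.75 × (-0.499620) = 0.374715 substitutions/site.
Under a molecular clock d = 2μt, so t = d/(2μ) = 0.374715 / (2 × 0.0135) = 13.88 Myr.

13.88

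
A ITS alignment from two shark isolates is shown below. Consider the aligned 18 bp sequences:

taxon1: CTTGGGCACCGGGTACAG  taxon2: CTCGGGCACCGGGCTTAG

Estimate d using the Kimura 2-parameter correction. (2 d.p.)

0.28

Of 18 sites, 3 differences are transitions and 1 are transversions, so P = 3/18 ≈ 0.166667 and Q = 1/18 ≈ 0.055556.
Under the Kimura two-parameter model, d = −½ ln(1 − 2P − Q) − ¼ ln(1 − 2Q).
1 − 2P − Q = 0.61111, giving −½ ln(0.61111) = 0.246239.
1 − 2Q = 0.888888, giving −¼ ln(0.888888) = 0.029446.
d = 0.246239 + 0.029446 = 0.275685.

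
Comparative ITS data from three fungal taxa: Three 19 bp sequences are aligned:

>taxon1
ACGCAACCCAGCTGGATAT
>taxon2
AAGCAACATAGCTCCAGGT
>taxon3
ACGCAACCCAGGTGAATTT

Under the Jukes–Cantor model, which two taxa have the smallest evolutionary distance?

taxon1 and taxon3

taxon1–taxon2: 7/19 differ, p = 0.368, d = 0.507.
taxon1–taxon3: 3/19 differ, p = 0.158, d = 0.177.
taxon2–taxon3: 8/19 differ, p = 0.421, d = 0.618.
The smallest distance is between taxon1 and taxon3.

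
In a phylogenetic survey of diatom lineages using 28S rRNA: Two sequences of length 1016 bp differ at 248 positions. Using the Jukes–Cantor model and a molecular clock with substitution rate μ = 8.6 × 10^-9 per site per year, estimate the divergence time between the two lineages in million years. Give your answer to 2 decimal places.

p = 248/1016 ≈ 0.244094.
d = −(3/4) ln(1 − 4p/3) = −0.75 ln(1 − 0.325459) = −0.75 ln(0.674541)
  = −0.75 × (-0.393723) = 0.295292 substitutions/site.
Under a molecular clock d = 2μt, so t = d/(2μ) = 0.295292 / (2 × 8.6 × 10^-9) = 17.17 million years.

17.17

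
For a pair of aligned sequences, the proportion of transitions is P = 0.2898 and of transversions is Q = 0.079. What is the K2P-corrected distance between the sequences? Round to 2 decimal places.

Under the Kimura two-parameter model, d = −½ ln(1 − 2P − Q) − ¼ ln(1 − 2Q).
1 − 2P − Q = 0.3414, giving −½ ln(0.3414) = 0.537350.
1 − 2Q = 0.842, giving −¼ ln(0.842) = 0.042994.
d = 0.537350 + 0.042994 = 0.580344.

0.58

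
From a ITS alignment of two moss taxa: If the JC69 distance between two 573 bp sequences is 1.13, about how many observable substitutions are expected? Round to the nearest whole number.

334

Invert JC69: p = (3/4)(1 − e^(−4d/3)) = 0.75 × (1 − e^(-1.506667)) = 0.75 × (1 − 0.221647) = 0.583765.
Expected differing sites = pL ≈ 0.583765 × 573 = 334.497345 ≈ 334.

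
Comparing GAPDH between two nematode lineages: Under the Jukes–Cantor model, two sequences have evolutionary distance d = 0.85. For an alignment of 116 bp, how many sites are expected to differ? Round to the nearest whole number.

59

Invert JC69: p = (3/4)(1 − e^(−4d/3)) = 0.75 × (1 − e^(-1.133333)) = 0.75 × (1 − 0.321958) = 0.508532.
Expected differing sites = pL ≈ 0.508532 × 116 = 58.989712 ≈ 59.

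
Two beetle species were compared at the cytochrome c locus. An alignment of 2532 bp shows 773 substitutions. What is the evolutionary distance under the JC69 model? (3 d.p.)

0.392

p = 773/2532 ≈ 0.305292.
d = −(3/4) ln(1 − 4p/3) = −0.75 ln(1 − 0.407056) = −0.75 ln(0.592944)
  = −0.75 × (-0.522655) = 0.391991 substitutions/site.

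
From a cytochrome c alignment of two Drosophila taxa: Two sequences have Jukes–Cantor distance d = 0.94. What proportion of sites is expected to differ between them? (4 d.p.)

p = (3/4)(1 − e^(−4d/3)) = 0.75 × (1 − e^(-1.253333)) = 0.75 × (1 − 0.285551) = 0.535837.

0.5358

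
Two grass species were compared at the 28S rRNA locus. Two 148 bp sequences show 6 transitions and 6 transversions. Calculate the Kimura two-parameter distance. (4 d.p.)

0.0860

P = 6/148 ≈ 0.040541 and Q = 6/148 ≈ 0.040541.
Under the Kimura two-parameter model, d = −½ ln(1 − 2P − Q) − ¼ ln(1 − 2Q).
1 − 2P − Q = 0.878377, giving −½ ln(0.878377) = 0.064840.
1 − 2Q = 0.918918, giving −¼ ln(0.918918) = 0.021140.
d = 0.064840 + 0.021140 = 0.085980.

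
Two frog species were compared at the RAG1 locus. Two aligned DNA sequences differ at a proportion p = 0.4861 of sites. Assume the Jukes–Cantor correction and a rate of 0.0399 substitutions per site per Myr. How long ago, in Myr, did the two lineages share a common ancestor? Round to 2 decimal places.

d = −(3/4) ln(1 − 4p/3) = −0.75 ln(1 − 0.648133) = −0.75 ln(0.351867)
  = −0.75 × (-1.044502) = 0.783377 substitutions/site.
Under a molecular clock d = 2μt, so t = d/(2μ) = 0.783377 / (2 × 0.0399) = 9.82 Myr.

9.82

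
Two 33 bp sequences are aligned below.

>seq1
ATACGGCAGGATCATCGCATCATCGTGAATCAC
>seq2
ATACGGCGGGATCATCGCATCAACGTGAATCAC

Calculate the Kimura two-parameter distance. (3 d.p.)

Of 33 sites, 1 differences are transitions and 1 are transversions, so P = 1/33 ≈ 0.030303 and Q = 1/33 ≈ 0.030303.
Under the Kimura two-parameter model, d = −½ ln(1 − 2P − Q) − ¼ ln(1 − 2Q).
1 − 2P − Q = 0.909091, giving −½ ln(0.909091) = 0.047655.
1 − 2Q = 0.939394, giving −¼ ln(0.939394) = 0.015630.
d = 0.047655 + 0.015630 = 0.063285.

0.063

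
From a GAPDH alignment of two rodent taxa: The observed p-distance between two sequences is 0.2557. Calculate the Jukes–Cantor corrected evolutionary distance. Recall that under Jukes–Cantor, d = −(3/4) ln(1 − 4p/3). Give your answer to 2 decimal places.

0.31

d = −(3/4) ln(1 − 4p/3) = −0.75 ln(1 − 0.340933) = −0.75 ln(0.659067)
  = −0.75 × (-0.416930) = 0.312698 substitutions/site.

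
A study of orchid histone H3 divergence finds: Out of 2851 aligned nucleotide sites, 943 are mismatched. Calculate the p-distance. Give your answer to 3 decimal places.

p = 943/2851 = 0.330761… ≈ 0.331 (to 3 d.p.).

0.331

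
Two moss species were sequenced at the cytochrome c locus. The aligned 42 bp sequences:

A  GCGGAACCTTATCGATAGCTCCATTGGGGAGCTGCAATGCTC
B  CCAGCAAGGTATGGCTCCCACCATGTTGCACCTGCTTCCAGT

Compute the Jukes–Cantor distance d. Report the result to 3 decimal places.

0.982

The sequences differ at 23 of 42 sites, so p = 23/42 ≈ 0.547619.
d = −(3/4) ln(1 − 4p/3) = −0.75 ln(1 − 0.730159) = −0.75 ln(0.269841)
  = −0.75 × (-1.309922) = 0.982442 substitutions/site.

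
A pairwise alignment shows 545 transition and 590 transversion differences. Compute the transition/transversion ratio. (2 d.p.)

R = 545/590 = 0.923728… ≈ 0.92 (to 2 d.p.).

0.92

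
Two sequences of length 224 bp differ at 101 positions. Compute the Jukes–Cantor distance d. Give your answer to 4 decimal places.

0.6895

p = 101/224 ≈ 0.450893.
d = −(3/4) ln(1 − 4p/3) = −0.75 ln(1 − 0.601191) = −0.75 ln(0.398809)
  = −0.75 × (-0.919273) = 0.689455 substitutions/site.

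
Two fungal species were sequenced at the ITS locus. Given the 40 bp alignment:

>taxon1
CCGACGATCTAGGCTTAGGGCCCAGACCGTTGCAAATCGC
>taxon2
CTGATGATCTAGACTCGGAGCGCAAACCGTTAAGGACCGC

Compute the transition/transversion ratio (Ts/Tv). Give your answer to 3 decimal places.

5.500

Transitions are A↔G and C↔T; transversions are all other mismatches.
Transitions: 11. Transversions: 2.
R = 11/2 = 5.500.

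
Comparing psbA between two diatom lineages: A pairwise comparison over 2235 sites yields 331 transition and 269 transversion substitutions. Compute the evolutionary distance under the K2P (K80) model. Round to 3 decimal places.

P = 331/2235 ≈ 0.148098 and Q = 269/2235 ≈ 0.120358.
Under the Kimura two-parameter model, d = −½ ln(1 − 2P − Q) − ¼ ln(1 − 2Q).
1 − 2P − Q = 0.583446, giving −½ ln(0.583446) = 0.269402.
1 − 2Q = 0.759284, giving −¼ ln(0.759284) = 0.068845.
d = 0.269402 + 0.068845 = 0.338247.

0.338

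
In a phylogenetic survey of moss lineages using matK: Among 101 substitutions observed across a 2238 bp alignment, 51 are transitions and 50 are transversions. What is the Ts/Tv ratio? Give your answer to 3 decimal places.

1.020

R = 51/50 = 1.020.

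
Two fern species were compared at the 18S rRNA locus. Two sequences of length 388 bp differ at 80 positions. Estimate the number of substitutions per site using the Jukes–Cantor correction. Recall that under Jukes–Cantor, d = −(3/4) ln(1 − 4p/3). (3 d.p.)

p = 80/388 ≈ 0.206186.
d = −(3/4) ln(1 − 4p/3) = −0.75 ln(1 − 0.274915) = −0.75 ln(0.725085)
  = −0.75 × (-0.321466) = 0.241100 substitutions/site.

0.241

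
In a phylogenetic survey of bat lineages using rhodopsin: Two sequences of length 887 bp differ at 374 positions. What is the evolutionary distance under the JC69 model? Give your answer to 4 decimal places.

p = 374/887 ≈ 0.421646.
d = −(3/4) ln(1 − 4p/3) = −0.75 ln(1 − 0.562195) = −0.75 ln(0.437805)
  = −0.75 × (-0.825982) = 0.619487 substitutions/site.

0.6195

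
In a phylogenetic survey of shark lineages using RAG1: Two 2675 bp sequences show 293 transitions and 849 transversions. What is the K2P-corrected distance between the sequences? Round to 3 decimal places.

P = 293/2675 ≈ 0.109533 and Q = 849/2675 ≈ 0.317383.
Under the Kimura two-parameter model, d = −½ ln(1 − 2P − Q) − ¼ ln(1 − 2Q).
1 − 2P − Q = 0.463551, giving −½ ln(0.463551) = 0.384419.
1 − 2Q = 0.365234, giving −¼ ln(0.365234) = 0.251804.
d = 0.384419 + 0.251804 = 0.636223.

0.636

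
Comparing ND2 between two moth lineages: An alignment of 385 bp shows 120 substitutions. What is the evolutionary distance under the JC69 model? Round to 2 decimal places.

p = 120/385 ≈ 0.311688.
d = −(3/4) ln(1 − 4p/3) = −0.75 ln(1 − 0.415584) = −0.75 ln(0.584416)
  = −0.75 × (-0.537142) = 0.402857 substitutions/site.

0.40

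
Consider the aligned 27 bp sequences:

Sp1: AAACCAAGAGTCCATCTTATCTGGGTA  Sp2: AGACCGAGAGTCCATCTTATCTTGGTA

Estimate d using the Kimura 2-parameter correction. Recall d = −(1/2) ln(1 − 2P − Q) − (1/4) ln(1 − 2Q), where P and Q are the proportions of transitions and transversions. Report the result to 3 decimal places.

Of 27 sites, 2 differences are transitions and 1 are transversions, so P = 2/27 ≈ 0.074074 and Q = 1/27 ≈ 0.037037.
Under the Kimura two-parameter model, d = −½ ln(1 − 2P − Q) − ¼ ln(1 − 2Q).
1 − 2P − Q = 0.814815, giving −½ ln(0.814815) = 0.102397.
1 − 2Q = 0.925926, giving −¼ ln(0.925926) = 0.019240.
d = 0.102397 + 0.019240 = 0.121637.

0.122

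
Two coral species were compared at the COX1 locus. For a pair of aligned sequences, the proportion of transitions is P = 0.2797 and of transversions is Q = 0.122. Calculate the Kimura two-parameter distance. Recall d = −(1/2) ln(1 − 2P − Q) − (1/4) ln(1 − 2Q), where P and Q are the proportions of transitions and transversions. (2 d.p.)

Under the Kimura two-parameter model, d = −½ ln(1 − 2P − Q) − ¼ ln(1 − 2Q).
1 − 2P − Q = 0.3186, giving −½ ln(0.3186) = 0.571909.
1 − 2Q = 0.756, giving −¼ ln(0.756) = 0.069928.
d = 0.571909 + 0.069928 = 0.641837.

0.64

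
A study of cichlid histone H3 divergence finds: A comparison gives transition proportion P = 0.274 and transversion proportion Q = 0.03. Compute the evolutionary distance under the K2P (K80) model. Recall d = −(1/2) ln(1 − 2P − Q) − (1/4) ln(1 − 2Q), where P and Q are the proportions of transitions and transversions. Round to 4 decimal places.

0.4468

Under the Kimura two-parameter model, d = −½ ln(1 − 2P − Q) − ¼ ln(1 − 2Q).
1 − 2P − Q = 0.422, giving −½ ln(0.422) = 0.431375.
1 − 2Q = 0.94, giving −¼ ln(0.94) = 0.015469.
d = 0.431375 + 0.015469 = 0.446844.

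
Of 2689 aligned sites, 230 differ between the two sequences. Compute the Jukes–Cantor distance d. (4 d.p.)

p = 230/2689 ≈ 0.085534.
d = −(3/4) ln(1 − 4p/3) = −0.75 ln(1 − 0.114045) = −0.75 ln(0.885955)
  = −0.75 × (-0.121089) = 0.090817 substitutions/site.

0.0908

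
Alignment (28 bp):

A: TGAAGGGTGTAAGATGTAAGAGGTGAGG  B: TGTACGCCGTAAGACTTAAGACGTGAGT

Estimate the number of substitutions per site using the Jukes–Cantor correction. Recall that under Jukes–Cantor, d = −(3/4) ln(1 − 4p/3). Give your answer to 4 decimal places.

The sequences differ at 8 of 28 sites (3, 5, 7, 8, 15, 16, 22, 28), so p = 8/28 ≈ 0.285714.
d = −(3/4) ln(1 − 4p/3) = −0.75 ln(1 − 0.380952) = −0.75 ln(0.619048)
  = −0.75 × (-0.479572) = 0.359679 substitutions/site.

0.3597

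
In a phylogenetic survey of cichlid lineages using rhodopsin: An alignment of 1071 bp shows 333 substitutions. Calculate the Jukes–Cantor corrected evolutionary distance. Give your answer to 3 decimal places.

p = 333/1071 ≈ 0.310924.
d = −(3/4) ln(1 − 4p/3) = −0.75 ln(1 − 0.414565) = −0.75 ln(0.585435)
  = −0.75 × (-0.535400) = 0.401550 substitutions/site.

0.402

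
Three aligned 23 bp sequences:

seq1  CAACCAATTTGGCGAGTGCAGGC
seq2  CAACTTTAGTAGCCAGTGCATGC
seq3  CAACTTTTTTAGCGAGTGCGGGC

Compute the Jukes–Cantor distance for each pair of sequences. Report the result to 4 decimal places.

d(seq1,seq2) = 0.4674, d(seq1,seq3) = 0.2567, d(seq2,seq3) = 0.2567

seq1–seq2: 8/23 sites differ → p ≈ 0.347826, d = −0.75 ln(1 − 0.463768) = 0.467391 ≈ 0.4674.
seq1–seq3: 5/23 sites differ → p ≈ 0.217391, d = −0.75 ln(1 − 0.289855) = 0.256715 ≈ 0.2567.
seq2–seq3: 5/23 sites differ → p ≈ 0.217391, d = −0.75 ln(1 − 0.289855) = 0.256715 ≈ 0.2567.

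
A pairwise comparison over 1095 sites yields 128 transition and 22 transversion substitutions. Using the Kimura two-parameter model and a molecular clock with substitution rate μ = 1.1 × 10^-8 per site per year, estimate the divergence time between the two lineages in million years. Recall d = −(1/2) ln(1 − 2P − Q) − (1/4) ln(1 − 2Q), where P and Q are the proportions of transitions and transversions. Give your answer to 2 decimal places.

7.12

P = 128/1095 ≈ 0.116895 and Q = 22/1095 ≈ 0.020091.
Under the Kimura two-parameter model, d = −½ ln(1 − 2P − Q) − ¼ ln(1 − 2Q).
1 − 2P − Q = 0.746119, giving −½ ln(0.746119) = 0.146435.
1 − 2Q = 0.959818, giving −¼ ln(0.959818) = 0.010253.
d = 0.146435 + 0.010253 = 0.156688.
Under a molecular clock d = 2μt, so t = d/(2μ) = 0.156688 / (2 × 1.1 × 10^-8) = 7.12 million years.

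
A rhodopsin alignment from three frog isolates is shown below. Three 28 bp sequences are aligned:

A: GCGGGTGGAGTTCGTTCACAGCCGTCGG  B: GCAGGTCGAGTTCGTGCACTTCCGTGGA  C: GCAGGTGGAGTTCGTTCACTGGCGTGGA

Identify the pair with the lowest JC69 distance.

B and C

A–B: 7/28 differ, p = 0.250, d = 0.304.
A–C: 5/28 differ, p = 0.179, d = 0.204.
B–C: 4/28 differ, p = 0.143, d = 0.158.
The smallest distance is between B and C.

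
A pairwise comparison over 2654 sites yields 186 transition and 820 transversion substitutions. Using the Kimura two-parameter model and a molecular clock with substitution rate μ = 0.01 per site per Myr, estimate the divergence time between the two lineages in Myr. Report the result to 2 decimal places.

26.93

P = 186/2654 ≈ 0.070083 and Q = 820/2654 ≈ 0.308968.
Under the Kimura two-parameter model, d = −½ ln(1 − 2P − Q) − ¼ ln(1 − 2Q).
1 − 2P − Q = 0.550866, giving −½ ln(0.550866) = 0.298132.
1 − 2Q = 0.382064, giving −¼ ln(0.382064) = 0.240542.
d = 0.298132 + 0.240542 = 0.538674.
Under a molecular clock d = 2μt, so t = d/(2μ) = 0.538674 / (2 × 0.01) = 26.93 Myr.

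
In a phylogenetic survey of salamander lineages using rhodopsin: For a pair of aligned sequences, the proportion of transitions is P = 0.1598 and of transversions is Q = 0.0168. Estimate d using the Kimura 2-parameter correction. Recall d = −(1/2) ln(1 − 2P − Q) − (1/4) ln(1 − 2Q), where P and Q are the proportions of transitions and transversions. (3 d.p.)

Under the Kimura two-parameter model, d = −½ ln(1 − 2P − Q) − ¼ ln(1 − 2Q).
1 − 2P − Q = 0.6636, giving −½ ln(0.6636) = 0.205038.
1 − 2Q = 0.9664, giving −¼ ln(0.9664) = 0.008544.
d = 0.205038 + 0.008544 = 0.213582.

0.214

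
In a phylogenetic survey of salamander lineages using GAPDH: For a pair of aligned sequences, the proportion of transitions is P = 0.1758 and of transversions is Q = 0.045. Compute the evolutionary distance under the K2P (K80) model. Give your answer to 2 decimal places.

Under the Kimura two-parameter model, d = −½ ln(1 − 2P − Q) − ¼ ln(1 − 2Q).
1 − 2P − Q = 0.6034, giving −½ ln(0.6034) = 0.252587.
1 − 2Q = 0.91, giving −¼ ln(0.91) = 0.023578.
d = 0.252587 + 0.023578 = 0.276165.

0.28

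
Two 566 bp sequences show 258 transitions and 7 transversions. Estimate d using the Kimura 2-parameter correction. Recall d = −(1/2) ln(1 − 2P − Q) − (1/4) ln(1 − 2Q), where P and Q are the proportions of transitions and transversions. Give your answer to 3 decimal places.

P = 258/566 ≈ 0.45583 and Q = 7/566 ≈ 0.012367.
Under the Kimura two-parameter model, d = −½ ln(1 − 2P − Q) − ¼ ln(1 − 2Q).
1 − 2P − Q = 0.075973, giving −½ ln(0.075973) = 1.288689.
1 − 2Q = 0.975266, giving −¼ ln(0.975266) = 0.006261.
d = 1.288689 + 0.006261 = 1.294950.

1.295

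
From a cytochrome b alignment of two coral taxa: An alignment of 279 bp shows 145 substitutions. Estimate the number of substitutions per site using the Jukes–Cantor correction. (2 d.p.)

p = 145/279 ≈ 0.519713.
d = −(3/4) ln(1 − 4p/3) = −0.75 ln(1 − 0.692951) = −0.75 ln(0.307049)
  = −0.75 × (-1.180748) = 0.885561 substitutions/site.

0.89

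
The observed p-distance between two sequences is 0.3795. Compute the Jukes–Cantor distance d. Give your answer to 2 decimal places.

0.53

d = −(3/4) ln(1 − 4p/3) = −0.75 ln(1 − 0.506) = −0.75 ln(0.494)
  = −0.75 × (-0.705220) = 0.528915 substitutions/site.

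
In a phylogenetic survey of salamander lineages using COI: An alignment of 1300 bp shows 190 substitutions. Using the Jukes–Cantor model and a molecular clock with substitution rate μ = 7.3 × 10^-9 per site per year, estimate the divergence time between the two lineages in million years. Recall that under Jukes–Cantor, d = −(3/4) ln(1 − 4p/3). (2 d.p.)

p = 190/1300 ≈ 0.146154.
d = −(3/4) ln(1 − 4p/3) = −0.75 ln(1 − 0.194872) = −0.75 ln(0.805128)
  = −0.75 × (-0.216754) = 0.162566 substitutions/site.
Under a molecular clock d = 2μt, so t = d/(2μ) = 0.162566 / (2 × 7.3 × 10^-9) = 11.13 million years.

11.13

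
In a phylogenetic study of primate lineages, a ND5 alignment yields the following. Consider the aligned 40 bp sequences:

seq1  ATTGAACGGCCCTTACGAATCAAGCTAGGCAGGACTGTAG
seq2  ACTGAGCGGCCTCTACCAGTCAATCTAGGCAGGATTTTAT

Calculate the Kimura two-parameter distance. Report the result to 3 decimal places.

0.311

Of 40 sites, 6 differences are transitions and 4 are transversions, so P = 6/40 = 0.15 and Q = 4/40 = 0.1.
Under the Kimura two-parameter model, d = −½ ln(1 − 2P − Q) − ¼ ln(1 − 2Q).
1 − 2P − Q = 0.6, giving −½ ln(0.6) = 0.255413.
1 − 2Q = 0.8, giving −¼ ln(0.8) = 0.055786.
d = 0.255413 + 0.055786 = 0.311199.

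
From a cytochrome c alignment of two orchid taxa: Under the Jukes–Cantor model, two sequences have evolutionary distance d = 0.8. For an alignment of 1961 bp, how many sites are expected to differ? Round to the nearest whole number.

Invert JC69: p = (3/4)(1 − e^(−4d/3)) = 0.75 × (1 − e^(-1.066667)) = 0.75 × (1 − 0.344154) = 0.491885.
Expected differing sites = pL ≈ 0.491885 × 1961 = 964.586485 ≈ 965.

965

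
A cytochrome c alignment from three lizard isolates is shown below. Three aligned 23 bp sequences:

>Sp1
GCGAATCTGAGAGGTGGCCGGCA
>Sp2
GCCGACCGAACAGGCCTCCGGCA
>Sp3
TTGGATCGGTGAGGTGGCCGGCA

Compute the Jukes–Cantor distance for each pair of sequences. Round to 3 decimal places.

d(Sp1,Sp2) = 0.553, d(Sp1,Sp3) = 0.257, d(Sp2,Sp3) = 0.650

Sp1–Sp2: 9/23 sites differ → p ≈ 0.391304, d = −0.75 ln(1 − 0.521739) = 0.553199 ≈ 0.553.
Sp1–Sp3: 5/23 sites differ → p ≈ 0.217391, d = −0.75 ln(1 − 0.289855) = 0.256715 ≈ 0.257.
Sp2–Sp3: 10/23 sites differ → p ≈ 0.434783, d = −0.75 ln(1 − 0.579711) = 0.650110 ≈ 0.650.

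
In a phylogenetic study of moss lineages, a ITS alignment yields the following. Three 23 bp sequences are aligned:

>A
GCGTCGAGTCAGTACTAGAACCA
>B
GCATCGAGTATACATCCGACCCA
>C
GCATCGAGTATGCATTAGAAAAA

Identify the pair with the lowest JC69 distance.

A–B: 9/23 differ, p = 0.391, d = 0.553.
A–C: 7/23 differ, p = 0.304, d = 0.390.
B–C: 6/23 differ, p = 0.261, d = 0.321.
The smallest distance is between B and C.

B and C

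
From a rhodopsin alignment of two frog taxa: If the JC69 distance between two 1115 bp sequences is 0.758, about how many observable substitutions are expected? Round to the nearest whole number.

532

Invert JC69: p = (3/4)(1 − e^(−4d/3)) = 0.75 × (1 − e^(-1.010667)) = 0.75 × (1 − 0.363976) = 0.477018.
Expected differing sites = pL ≈ 0.477018 × 1115 = 531.87507 ≈ 532.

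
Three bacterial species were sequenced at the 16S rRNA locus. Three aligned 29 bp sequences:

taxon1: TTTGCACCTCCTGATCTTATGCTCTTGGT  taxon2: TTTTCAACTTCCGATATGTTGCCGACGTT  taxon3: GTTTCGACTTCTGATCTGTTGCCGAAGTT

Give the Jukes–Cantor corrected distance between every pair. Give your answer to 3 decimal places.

taxon1–taxon2: 12/29 sites differ → p ≈ 0.413793, d = −0.75 ln(1 − 0.551724) = 0.601760 ≈ 0.602.
taxon1–taxon3: 12/29 sites differ → p ≈ 0.413793, d = −0.75 ln(1 − 0.551724) = 0.601760 ≈ 0.602.
taxon2–taxon3: 5/29 sites differ → p ≈ 0.172414, d = −0.75 ln(1 − 0.229885) = 0.195912 ≈ 0.196.

d(taxon1,taxon2) = 0.602, d(taxon1,taxon3) = 0.602, d(taxon2,taxon3) = 0.196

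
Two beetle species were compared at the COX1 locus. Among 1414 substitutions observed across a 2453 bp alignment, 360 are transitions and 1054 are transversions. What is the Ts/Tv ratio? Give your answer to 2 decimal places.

R = 360/1054 = 0.341555… ≈ 0.34 (to 2 d.p.).

0.34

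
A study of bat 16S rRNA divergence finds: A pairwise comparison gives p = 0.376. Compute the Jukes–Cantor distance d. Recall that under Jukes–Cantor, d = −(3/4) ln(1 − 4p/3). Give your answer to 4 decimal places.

d = −(3/4) ln(1 − 4p/3) = −0.75 ln(1 − 0.501333) = −0.75 ln(0.498667)
  = −0.75 × (-0.695817) = 0.521863 substitutions/site.

0.5219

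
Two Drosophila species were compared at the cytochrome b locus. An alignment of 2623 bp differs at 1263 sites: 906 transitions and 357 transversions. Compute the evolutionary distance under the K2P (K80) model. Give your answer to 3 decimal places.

0.956

P = 906/2623 ≈ 0.345406 and Q = 357/2623 ≈ 0.136104.
Under the Kimura two-parameter model, d = −½ ln(1 − 2P − Q) − ¼ ln(1 − 2Q).
1 − 2P − Q = 0.173084, giving −½ ln(0.173084) = 0.876989.
1 − 2Q = 0.727792, giving −¼ ln(0.727792) = 0.079435.
d = 0.876989 + 0.079435 = 0.956424.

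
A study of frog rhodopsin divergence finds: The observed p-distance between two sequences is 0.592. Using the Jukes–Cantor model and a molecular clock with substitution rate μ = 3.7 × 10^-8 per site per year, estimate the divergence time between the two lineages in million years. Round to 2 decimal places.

d = −(3/4) ln(1 − 4p/3) = −0.75 ln(1 − 0.789333) = −0.75 ln(0.210667)
  = −0.75 × (-1.557477) = 1.168108 substitutions/site.
Under a molecular clock d = 2μt, so t = d/(2μ) = 1.168108 / (2 × 3.7 × 10^-8) = 15.79 million years.

15.79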